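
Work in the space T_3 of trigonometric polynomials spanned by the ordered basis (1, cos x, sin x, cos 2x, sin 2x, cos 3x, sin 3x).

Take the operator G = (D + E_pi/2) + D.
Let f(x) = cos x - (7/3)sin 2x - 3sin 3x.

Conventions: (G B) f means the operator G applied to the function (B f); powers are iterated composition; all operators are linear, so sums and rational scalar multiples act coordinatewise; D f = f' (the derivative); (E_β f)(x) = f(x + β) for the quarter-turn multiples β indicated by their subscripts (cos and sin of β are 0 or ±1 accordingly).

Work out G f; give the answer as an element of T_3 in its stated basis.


D f = -sin x - (14/3)cos 2x - 9cos 3x
E_pi/2 f = -sin x + (7/3)sin 2x + 3cos 3x
(D + E_pi/2) f = -2sin x - (14/3)cos 2x + (7/3)sin 2x - 6cos 3x
D f = -sin x - (14/3)cos 2x - 9cos 3x
((D + E_pi/2) + D) f = -3sin x - (28/3)cos 2x + (7/3)sin 2x - 15cos 3x

the result is g(x) = -3sin x - (28/3)cos 2x + (7/3)sin 2x - 15cos 3x


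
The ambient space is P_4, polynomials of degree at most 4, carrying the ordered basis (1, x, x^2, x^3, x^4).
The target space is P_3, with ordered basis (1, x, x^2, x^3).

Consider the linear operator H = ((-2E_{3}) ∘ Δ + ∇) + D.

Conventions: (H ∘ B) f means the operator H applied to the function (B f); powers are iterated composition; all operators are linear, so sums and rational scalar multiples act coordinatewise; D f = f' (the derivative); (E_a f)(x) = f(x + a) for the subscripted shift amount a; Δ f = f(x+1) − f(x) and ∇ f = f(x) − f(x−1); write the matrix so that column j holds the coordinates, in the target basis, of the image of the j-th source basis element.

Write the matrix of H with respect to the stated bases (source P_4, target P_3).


the matrix is [[0, 0, -15, -73, -351]; [0, 0, 0, -45, -292]; [0, 0, 0, 0, -90]; [0, 0, 0, 0, 0]] (rows listed top to bottom)

image of 1: 0
image of x: 0
image of x^2: -15
image of x^3: -45x - 73
image of x^4: -90x^2 - 292x - 351
each image's coordinates form column j of the matrix


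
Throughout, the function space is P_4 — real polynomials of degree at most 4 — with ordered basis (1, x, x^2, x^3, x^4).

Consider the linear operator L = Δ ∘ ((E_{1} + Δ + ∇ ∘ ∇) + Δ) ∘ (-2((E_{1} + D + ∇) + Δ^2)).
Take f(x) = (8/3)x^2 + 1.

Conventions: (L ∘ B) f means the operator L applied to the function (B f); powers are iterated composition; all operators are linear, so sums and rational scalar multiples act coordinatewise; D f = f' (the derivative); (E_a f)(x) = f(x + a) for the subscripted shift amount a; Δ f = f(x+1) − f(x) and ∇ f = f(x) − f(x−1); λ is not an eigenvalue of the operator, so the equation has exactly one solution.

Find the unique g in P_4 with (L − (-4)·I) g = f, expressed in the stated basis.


the image equals g(x) = (2/3)x^2 + (2/3)x + 59/12

write g with unknown coordinates in the stated basis and equate coefficients in (L − (-4)·I) g = f
solving from the highest basis element down gives g = (2/3)x^2 + (2/3)x + 59/12
check: L g = -(8/3)x - 56/3
so L g − (-4)·g = (8/3)x^2 + 1 = f ✓


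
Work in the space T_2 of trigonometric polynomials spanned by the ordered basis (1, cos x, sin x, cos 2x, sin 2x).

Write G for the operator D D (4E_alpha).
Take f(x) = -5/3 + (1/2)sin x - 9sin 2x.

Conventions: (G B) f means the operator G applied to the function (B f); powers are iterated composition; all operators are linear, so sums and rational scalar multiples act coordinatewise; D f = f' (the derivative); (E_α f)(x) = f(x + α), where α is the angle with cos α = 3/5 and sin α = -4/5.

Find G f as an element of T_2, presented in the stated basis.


E_alpha f = -5/3 - (2/5)cos x + (3/10)sin x + (216/25)cos 2x + (63/25)sin 2x
(4E_alpha) f = -20/3 - (8/5)cos x + (6/5)sin x + (864/25)cos 2x + (252/25)sin 2x
D (4E_alpha) f = (6/5)cos x + (8/5)sin x + (504/25)cos 2x - (1728/25)sin 2x
D D (4E_alpha) f = (8/5)cos x - (6/5)sin x - (3456/25)cos 2x - (1008/25)sin 2x

the result is g(x) = (8/5)cos x - (6/5)sin x - (3456/25)cos 2x - (1008/25)sin 2x


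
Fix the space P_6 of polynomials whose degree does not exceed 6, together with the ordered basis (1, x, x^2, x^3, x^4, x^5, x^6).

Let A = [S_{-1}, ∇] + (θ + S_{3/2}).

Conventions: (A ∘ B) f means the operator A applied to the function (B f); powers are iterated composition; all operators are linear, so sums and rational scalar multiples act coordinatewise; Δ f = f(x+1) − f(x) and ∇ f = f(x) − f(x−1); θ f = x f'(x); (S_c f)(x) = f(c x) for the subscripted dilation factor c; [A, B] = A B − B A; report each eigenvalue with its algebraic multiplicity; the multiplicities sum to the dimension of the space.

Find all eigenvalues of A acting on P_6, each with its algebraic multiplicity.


λ = 1 (multiplicity 1), λ = 5/2 (multiplicity 1), λ = 17/4 (multiplicity 1), λ = 51/8 (multiplicity 1), λ = 145/16 (multiplicity 1), λ = 403/32 (multiplicity 1), λ = 1113/64 (multiplicity 1)

image of 1: 1
image of x: (5/2)x + 2
image of x^2: (17/4)x^2 - 4x
image of x^3: (51/8)x^3 + 6x^2 + 2
image of x^4: (145/16)x^4 - 8x^3 - 8x
image of x^5: (403/32)x^5 + 10x^4 + 20x^2 + 2
image of x^6: (1113/64)x^6 - 12x^5 - 40x^3 - 12x
the matrix is upper triangular; its diagonal is (1, 5/2, 17/4, 51/8, 145/16, 403/32, 1113/64)
for a triangular matrix the eigenvalues are the diagonal entries, with algebraic multiplicity their repetition count


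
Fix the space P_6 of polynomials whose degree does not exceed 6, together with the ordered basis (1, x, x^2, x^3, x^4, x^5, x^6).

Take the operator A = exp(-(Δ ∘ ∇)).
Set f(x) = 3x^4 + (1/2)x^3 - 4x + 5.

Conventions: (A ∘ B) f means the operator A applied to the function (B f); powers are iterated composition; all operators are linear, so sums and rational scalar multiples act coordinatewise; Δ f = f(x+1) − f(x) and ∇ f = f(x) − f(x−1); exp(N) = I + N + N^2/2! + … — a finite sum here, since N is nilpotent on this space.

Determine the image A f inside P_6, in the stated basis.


order-1 term: -36x^2 - 3x - 6
order-2 term: 36
the series for exp(-(Δ ∘ ∇)) f terminates at order 2
exp(-(Δ ∘ ∇)) f = 3x^4 + (1/2)x^3 - 36x^2 - 7x + 35

g(x) = 3x^4 + (1/2)x^3 - 36x^2 - 7x + 35


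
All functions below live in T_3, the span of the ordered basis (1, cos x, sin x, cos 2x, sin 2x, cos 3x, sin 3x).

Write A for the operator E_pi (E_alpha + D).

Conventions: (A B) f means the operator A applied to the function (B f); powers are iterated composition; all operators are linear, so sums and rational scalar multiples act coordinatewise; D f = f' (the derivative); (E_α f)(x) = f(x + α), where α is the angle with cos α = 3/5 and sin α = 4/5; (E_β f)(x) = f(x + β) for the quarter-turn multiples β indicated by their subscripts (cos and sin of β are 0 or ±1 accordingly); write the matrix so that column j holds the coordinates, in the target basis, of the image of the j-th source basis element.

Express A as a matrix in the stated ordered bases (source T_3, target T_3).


image of 1: 1
image of cos x: -(3/5)cos x + (9/5)sin x
image of sin x: -(9/5)cos x - (3/5)sin x
image of cos 2x: -(7/25)cos 2x - (74/25)sin 2x
image of sin 2x: (74/25)cos 2x - (7/25)sin 2x
image of cos 3x: (117/125)cos 3x + (419/125)sin 3x
image of sin 3x: -(419/125)cos 3x + (117/125)sin 3x
each image's coordinates form column j of the matrix

the matrix is [[1, 0, 0, 0, 0, 0, 0]; [0, -3/5, -9/5, 0, 0, 0, 0]; [0, 9/5, -3/5, 0, 0, 0, 0]; [0, 0, 0, -7/25, 74/25, 0, 0]; [0, 0, 0, -74/25, -7/25, 0, 0]; [0, 0, 0, 0, 0, 117/125, -419/125]; [0, 0, 0, 0, 0, 419/125, 117/125]] (rows listed top to bottom)


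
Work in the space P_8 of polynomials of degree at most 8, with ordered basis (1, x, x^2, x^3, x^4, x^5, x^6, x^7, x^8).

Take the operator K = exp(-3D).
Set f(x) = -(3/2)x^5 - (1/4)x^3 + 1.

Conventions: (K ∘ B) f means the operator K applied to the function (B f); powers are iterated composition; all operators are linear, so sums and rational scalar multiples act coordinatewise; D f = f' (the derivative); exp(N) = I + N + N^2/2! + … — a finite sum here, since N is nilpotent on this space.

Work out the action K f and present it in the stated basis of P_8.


the image equals g(x) = -(3/2)x^5 + (45/2)x^4 - (541/4)x^3 + (1629/4)x^2 - (2457/4)x + 1489/4

order-1 term: (45/2)x^4 + (9/4)x^2
order-2 term: -135x^3 - (27/4)x
order-3 term: 405x^2 + 27/4
order-4 term: -(1215/2)x
order-5 term: 729/2
the series for exp(-3D) f terminates at order 5
exp(-3D) f = -(3/2)x^5 + (45/2)x^4 - (541/4)x^3 + (1629/4)x^2 - (2457/4)x + 1489/4


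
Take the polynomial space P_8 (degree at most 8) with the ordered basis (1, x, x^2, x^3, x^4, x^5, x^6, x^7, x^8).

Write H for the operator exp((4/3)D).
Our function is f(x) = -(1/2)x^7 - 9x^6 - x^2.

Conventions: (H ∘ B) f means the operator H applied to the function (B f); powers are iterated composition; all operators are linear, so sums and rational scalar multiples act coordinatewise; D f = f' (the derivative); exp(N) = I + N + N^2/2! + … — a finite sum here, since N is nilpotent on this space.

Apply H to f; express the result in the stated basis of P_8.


order-1 term: -(14/3)x^6 - 72x^5 - (8/3)x
order-2 term: -(56/3)x^5 - 240x^4 - 16/9
order-3 term: -(1120/27)x^4 - (1280/3)x^3
order-4 term: -(4480/81)x^3 - (1280/3)x^2
order-5 term: -(3584/81)x^2 - (2048/9)x
order-6 term: -(14336/729)x - 4096/81
order-7 term: -8192/2187
the series for exp((4/3)D) f terminates at order 7
exp((4/3)D) f = -(1/2)x^7 - (41/3)x^6 - (272/3)x^5 - (7600/27)x^4 - (39040/81)x^3 - (38225/81)x^2 - (182168/729)x - 122672/2187

g(x) = -(1/2)x^7 - (41/3)x^6 - (272/3)x^5 - (7600/27)x^4 - (39040/81)x^3 - (38225/81)x^2 - (182168/729)x - 122672/2187


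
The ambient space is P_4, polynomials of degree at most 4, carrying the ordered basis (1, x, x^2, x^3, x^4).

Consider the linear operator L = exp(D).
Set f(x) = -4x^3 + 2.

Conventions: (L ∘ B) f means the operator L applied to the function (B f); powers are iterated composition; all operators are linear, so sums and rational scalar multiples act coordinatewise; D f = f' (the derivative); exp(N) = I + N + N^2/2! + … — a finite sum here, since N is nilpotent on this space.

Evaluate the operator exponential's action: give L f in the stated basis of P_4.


the image equals g(x) = -4x^3 - 12x^2 - 12x - 2

order-1 term: -12x^2
order-2 term: -12x
order-3 term: -4
the series for exp(D) f terminates at order 3
exp(D) f = -4x^3 - 12x^2 - 12x - 2


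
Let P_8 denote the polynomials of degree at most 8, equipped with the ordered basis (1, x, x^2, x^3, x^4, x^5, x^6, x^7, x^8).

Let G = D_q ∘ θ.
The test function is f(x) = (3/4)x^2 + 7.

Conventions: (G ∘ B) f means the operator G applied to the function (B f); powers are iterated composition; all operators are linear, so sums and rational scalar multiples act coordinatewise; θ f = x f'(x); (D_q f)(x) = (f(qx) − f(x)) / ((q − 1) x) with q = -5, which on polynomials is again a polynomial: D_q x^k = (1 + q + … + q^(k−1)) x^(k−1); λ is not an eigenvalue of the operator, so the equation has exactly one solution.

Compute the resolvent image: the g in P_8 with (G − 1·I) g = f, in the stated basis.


the image equals g(x) = -(3/4)x^2 + 6x - 1

write g with unknown coordinates in the stated basis and equate coefficients in (G − 1·I) g = f
solving from the highest basis element down gives g = -(3/4)x^2 + 6x - 1
check: G g = 6x + 6
so G g − 1·g = (3/4)x^2 + 7 = f ✓


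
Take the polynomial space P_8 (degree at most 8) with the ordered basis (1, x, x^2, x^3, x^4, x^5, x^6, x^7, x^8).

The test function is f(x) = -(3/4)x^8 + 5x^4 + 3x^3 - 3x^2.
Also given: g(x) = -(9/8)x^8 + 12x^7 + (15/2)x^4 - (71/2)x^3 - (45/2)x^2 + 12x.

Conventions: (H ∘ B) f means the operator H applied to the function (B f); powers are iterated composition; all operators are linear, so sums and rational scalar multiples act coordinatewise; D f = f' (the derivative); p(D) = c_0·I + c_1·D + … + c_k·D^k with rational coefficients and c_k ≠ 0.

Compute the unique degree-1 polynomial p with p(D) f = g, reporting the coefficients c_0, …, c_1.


D^0 f = -(3/4)x^8 + 5x^4 + 3x^3 - 3x^2
D^1 f = -6x^7 + 20x^3 + 9x^2 - 6x
matching coefficients of g against c_0 f + c_1 Df + … from the top degree down determines the c_i
solution: c_0 = 3/2, c_1 = -2

c_0 = 3/2, c_1 = -2


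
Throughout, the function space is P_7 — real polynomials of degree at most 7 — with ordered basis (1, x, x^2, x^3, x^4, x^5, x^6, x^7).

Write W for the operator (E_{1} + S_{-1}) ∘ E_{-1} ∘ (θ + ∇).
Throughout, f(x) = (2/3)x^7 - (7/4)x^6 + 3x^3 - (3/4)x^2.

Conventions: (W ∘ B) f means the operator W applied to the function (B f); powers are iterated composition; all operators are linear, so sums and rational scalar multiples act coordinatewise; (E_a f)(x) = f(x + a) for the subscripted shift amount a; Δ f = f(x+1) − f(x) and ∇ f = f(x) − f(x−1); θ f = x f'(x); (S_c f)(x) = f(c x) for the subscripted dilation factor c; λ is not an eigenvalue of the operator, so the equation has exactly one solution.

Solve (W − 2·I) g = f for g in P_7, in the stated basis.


the result is g(x) = -(1/3)x^7 - (161/120)x^6 - (133/20)x^5 - (287/36)x^4 - (229/36)x^3 + (1841/24)x^2 + (6989/90)x - 4619/60

write g with unknown coordinates in the stated basis and equate coefficients in (W − 2·I) g = f
solving from the highest basis element down gives g = -(1/3)x^7 - (161/120)x^6 - (133/20)x^5 - (287/36)x^4 - (229/36)x^3 + (1841/24)x^2 + (6989/90)x - 4619/60
check: W g = -(133/30)x^6 - (133/10)x^5 - (287/18)x^4 - (175/18)x^3 + (458/3)x^2 + (6989/45)x - 4619/30
so W g − 2·g = (2/3)x^7 - (7/4)x^6 + 3x^3 - (3/4)x^2 = f ✓


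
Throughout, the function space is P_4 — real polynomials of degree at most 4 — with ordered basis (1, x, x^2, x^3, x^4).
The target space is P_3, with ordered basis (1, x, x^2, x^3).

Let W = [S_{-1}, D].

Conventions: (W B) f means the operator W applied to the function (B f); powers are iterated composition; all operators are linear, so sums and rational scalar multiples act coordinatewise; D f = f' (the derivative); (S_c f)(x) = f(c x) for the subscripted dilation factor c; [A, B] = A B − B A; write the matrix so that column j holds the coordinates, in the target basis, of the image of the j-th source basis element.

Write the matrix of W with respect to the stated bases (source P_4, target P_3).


the matrix is [[0, 2, 0, 0, 0]; [0, 0, -4, 0, 0]; [0, 0, 0, 6, 0]; [0, 0, 0, 0, -8]] (rows listed top to bottom)

image of 1: 0
image of x: 2
image of x^2: -4x
image of x^3: 6x^2
image of x^4: -8x^3
each image's coordinates form column j of the matrix


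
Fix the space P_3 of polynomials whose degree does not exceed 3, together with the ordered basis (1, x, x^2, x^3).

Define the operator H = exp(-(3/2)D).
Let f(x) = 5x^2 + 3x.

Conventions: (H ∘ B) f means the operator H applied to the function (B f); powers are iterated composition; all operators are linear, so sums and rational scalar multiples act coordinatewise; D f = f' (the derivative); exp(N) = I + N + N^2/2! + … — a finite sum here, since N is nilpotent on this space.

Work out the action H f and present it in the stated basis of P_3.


order-1 term: -15x - 9/2
order-2 term: 45/4
the series for exp(-(3/2)D) f terminates at order 2
exp(-(3/2)D) f = 5x^2 - 12x + 27/4

g(x) = 5x^2 - 12x + 27/4


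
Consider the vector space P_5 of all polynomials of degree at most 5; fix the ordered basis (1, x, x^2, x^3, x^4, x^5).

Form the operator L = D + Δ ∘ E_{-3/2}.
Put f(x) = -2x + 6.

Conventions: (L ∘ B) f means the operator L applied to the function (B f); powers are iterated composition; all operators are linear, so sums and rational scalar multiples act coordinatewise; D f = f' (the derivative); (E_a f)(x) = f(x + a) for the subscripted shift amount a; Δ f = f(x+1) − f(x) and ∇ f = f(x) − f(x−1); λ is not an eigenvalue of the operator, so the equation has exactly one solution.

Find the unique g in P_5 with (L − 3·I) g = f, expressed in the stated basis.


write g with unknown coordinates in the stated basis and equate coefficients in (L − 3·I) g = f
solving from the highest basis element down gives g = (2/3)x - 14/9
check: L g = 4/3
so L g − 3·g = -2x + 6 = f ✓

g(x) = (2/3)x - 14/9


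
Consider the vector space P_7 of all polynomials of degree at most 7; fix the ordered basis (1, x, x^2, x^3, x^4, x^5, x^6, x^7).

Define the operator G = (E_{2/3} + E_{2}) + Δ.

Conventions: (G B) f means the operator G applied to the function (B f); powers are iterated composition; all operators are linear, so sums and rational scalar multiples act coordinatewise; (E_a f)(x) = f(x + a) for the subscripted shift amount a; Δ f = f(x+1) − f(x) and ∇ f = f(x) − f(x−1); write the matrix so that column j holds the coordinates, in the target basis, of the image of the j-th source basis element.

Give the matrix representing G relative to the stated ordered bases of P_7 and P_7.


the matrix is [[2, 11/3, 49/9, 251/27, 1393/81, 8051/243, 47449/729, 282251/2187]; [0, 2, 22/3, 49/3, 1004/27, 6965/81, 16102/81, 332143/729]; [0, 0, 2, 11, 98/3, 2510/27, 6965/27, 56357/81]; [0, 0, 0, 2, 44/3, 490/9, 5020/27, 48755/81]; [0, 0, 0, 0, 2, 55/3, 245/3, 8785/27]; [0, 0, 0, 0, 0, 2, 22, 343/3]; [0, 0, 0, 0, 0, 0, 2, 77/3]; [0, 0, 0, 0, 0, 0, 0, 2]] (rows listed top to bottom)

image of 1: 2
image of x: 2x + 11/3
image of x^2: 2x^2 + (22/3)x + 49/9
image of x^3: 2x^3 + 11x^2 + (49/3)x + 251/27
image of x^4: 2x^4 + (44/3)x^3 + (98/3)x^2 + (1004/27)x + 1393/81
image of x^5: 2x^5 + (55/3)x^4 + (490/9)x^3 + (2510/27)x^2 + (6965/81)x + 8051/243
image of x^6: 2x^6 + 22x^5 + (245/3)x^4 + (5020/27)x^3 + (6965/27)x^2 + (16102/81)x + 47449/729
image of x^7: 2x^7 + (77/3)x^6 + (343/3)x^5 + (8785/27)x^4 + (48755/81)x^3 + (56357/81)x^2 + (332143/729)x + 282251/2187
each image's coordinates form column j of the matrix


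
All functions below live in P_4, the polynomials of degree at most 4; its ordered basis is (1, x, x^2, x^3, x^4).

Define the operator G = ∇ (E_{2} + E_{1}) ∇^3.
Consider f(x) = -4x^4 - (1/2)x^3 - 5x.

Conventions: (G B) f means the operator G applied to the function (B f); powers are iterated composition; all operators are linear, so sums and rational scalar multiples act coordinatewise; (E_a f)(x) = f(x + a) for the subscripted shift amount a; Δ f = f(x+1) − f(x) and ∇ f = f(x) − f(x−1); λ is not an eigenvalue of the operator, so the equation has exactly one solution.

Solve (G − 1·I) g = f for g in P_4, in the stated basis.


write g with unknown coordinates in the stated basis and equate coefficients in (G − 1·I) g = f
solving from the highest basis element down gives g = 4x^4 + (1/2)x^3 + 5x + 192
check: G g = 192
so G g − 1·g = -4x^4 - (1/2)x^3 - 5x = f ✓

g(x) = 4x^4 + (1/2)x^3 + 5x + 192


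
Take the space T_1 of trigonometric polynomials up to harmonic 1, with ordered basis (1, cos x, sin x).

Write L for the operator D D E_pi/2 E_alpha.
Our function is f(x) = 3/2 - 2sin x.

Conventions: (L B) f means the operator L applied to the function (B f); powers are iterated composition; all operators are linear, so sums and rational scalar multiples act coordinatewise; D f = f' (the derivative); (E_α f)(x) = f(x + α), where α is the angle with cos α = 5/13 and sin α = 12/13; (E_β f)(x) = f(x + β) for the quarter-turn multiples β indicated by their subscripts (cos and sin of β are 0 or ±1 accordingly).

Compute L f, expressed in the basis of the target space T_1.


the image equals g(x) = (10/13)cos x - (24/13)sin x

E_alpha f = 3/2 - (24/13)cos x - (10/13)sin x
E_pi/2 E_alpha f = 3/2 - (10/13)cos x + (24/13)sin x
D E_pi/2 E_alpha f = (24/13)cos x + (10/13)sin x
D (D E_pi/2) E_alpha f = (10/13)cos x - (24/13)sin x


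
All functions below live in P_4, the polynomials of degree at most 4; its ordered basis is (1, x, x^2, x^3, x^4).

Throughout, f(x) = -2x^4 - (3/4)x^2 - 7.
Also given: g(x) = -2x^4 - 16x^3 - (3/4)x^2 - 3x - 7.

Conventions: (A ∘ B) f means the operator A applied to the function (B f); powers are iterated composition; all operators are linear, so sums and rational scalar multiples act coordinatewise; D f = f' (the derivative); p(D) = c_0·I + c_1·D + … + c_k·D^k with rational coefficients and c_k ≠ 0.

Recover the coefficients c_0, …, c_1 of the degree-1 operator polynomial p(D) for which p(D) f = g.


D^0 f = -2x^4 - (3/4)x^2 - 7
D^1 f = -8x^3 - (3/2)x
matching coefficients of g against c_0 f + c_1 Df + … from the top degree down determines the c_i
solution: c_0 = 1, c_1 = 2

c_0 = 1, c_1 = 2


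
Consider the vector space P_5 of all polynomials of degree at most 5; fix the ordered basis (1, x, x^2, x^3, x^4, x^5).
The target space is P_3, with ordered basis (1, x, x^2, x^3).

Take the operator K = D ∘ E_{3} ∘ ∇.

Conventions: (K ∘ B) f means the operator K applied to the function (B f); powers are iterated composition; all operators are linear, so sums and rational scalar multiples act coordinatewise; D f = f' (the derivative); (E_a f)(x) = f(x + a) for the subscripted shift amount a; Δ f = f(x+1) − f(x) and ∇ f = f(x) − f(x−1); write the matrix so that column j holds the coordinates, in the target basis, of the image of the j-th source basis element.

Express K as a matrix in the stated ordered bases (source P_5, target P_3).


the matrix is [[0, 0, 2, 15, 76, 325]; [0, 0, 0, 6, 60, 380]; [0, 0, 0, 0, 12, 150]; [0, 0, 0, 0, 0, 20]] (rows listed top to bottom)

image of 1: 0
image of x: 0
image of x^2: 2
image of x^3: 6x + 15
image of x^4: 12x^2 + 60x + 76
image of x^5: 20x^3 + 150x^2 + 380x + 325
each image's coordinates form column j of the matrix


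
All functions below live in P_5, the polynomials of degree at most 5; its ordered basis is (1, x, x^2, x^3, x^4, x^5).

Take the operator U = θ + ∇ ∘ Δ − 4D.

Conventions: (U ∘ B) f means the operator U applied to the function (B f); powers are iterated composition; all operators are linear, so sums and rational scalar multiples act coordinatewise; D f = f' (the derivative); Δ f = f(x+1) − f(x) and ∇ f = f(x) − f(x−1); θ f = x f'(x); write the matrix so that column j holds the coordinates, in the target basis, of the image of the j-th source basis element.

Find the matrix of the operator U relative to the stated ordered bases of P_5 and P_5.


image of 1: 0
image of x: x - 4
image of x^2: 2x^2 - 8x + 2
image of x^3: 3x^3 - 12x^2 + 6x
image of x^4: 4x^4 - 16x^3 + 12x^2 + 2
image of x^5: 5x^5 - 20x^4 + 20x^3 + 10x
each image's coordinates form column j of the matrix

the matrix is [[0, -4, 2, 0, 2, 0]; [0, 1, -8, 6, 0, 10]; [0, 0, 2, -12, 12, 0]; [0, 0, 0, 3, -16, 20]; [0, 0, 0, 0, 4, -20]; [0, 0, 0, 0, 0, 5]] (rows listed top to bottom)


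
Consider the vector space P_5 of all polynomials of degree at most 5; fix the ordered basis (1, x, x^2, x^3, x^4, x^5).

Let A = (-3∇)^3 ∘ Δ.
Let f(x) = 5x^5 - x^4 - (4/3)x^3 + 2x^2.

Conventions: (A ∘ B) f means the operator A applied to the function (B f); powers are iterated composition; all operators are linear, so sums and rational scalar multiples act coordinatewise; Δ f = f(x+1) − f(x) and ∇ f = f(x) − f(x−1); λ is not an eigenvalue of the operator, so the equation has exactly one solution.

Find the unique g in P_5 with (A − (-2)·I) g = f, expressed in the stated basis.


write g with unknown coordinates in the stated basis and equate coefficients in (A − (-2)·I) g = f
solving from the highest basis element down gives g = (5/2)x^5 - (1/2)x^4 - (2/3)x^3 + x^2 + 4050x - 4212
check: A g = -8100x + 8424
so A g − (-2)·g = 5x^5 - x^4 - (4/3)x^3 + 2x^2 = f ✓

the result is g(x) = (5/2)x^5 - (1/2)x^4 - (2/3)x^3 + x^2 + 4050x - 4212


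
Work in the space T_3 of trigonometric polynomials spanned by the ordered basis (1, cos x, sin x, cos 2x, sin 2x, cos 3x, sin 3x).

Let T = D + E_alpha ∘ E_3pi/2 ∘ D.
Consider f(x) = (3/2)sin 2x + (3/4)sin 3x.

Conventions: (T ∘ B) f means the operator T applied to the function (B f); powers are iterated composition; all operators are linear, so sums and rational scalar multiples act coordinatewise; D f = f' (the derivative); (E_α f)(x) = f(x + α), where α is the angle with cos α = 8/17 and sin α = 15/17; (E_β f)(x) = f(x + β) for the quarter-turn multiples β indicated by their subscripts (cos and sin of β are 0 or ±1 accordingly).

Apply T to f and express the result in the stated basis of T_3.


the image equals g(x) = (1350/289)cos 2x + (720/289)sin 2x + (12168/4913)cos 3x + (10998/4913)sin 3x

D f = 3cos 2x + (9/4)cos 3x
D f = 3cos 2x + (9/4)cos 3x
E_3pi/2 D f = -3cos 2x - (9/4)sin 3x
E_alpha E_3pi/2 D f = (483/289)cos 2x + (720/289)sin 2x + (4455/19652)cos 3x + (10998/4913)sin 3x
(D + E_alpha ∘ E_3pi/2 ∘ D) f = (1350/289)cos 2x + (720/289)sin 2x + (12168/4913)cos 3x + (10998/4913)sin 3x


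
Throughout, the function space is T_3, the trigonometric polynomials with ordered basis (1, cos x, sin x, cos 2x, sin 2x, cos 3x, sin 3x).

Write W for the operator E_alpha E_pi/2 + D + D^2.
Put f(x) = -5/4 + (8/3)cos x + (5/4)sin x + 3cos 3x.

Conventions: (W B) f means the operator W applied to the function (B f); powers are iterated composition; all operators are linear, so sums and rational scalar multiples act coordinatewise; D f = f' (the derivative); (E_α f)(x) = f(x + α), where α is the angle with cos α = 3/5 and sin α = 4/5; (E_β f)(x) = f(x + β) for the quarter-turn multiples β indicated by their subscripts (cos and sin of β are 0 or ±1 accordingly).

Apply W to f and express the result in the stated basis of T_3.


the image equals g(x) = -5/4 - (14/5)cos x - (391/60)sin x - (3243/125)cos 3x - (1476/125)sin 3x

E_pi/2 f = -5/4 + (5/4)cos x - (8/3)sin x + 3sin 3x
E_alpha E_pi/2 f = -5/4 - (83/60)cos x - (13/5)sin x + (132/125)cos 3x - (351/125)sin 3x
D f = (5/4)cos x - (8/3)sin x - 9sin 3x
D f = (5/4)cos x - (8/3)sin x - 9sin 3x
D D f = -(8/3)cos x - (5/4)sin x - 27cos 3x
(E_alpha E_pi/2 + D + D^2) f = -5/4 - (14/5)cos x - (391/60)sin x - (3243/125)cos 3x - (1476/125)sin 3x


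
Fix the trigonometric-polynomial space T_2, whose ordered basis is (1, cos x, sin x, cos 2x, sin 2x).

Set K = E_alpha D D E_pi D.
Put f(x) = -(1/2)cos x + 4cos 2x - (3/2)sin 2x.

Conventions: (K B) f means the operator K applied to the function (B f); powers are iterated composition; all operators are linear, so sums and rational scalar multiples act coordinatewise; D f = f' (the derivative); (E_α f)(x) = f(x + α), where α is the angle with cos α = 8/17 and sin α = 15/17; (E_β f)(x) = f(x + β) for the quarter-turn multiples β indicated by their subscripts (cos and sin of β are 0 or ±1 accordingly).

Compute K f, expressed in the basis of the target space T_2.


D f = (1/2)sin x - 3cos 2x - 8sin 2x
E_pi D f = -(1/2)sin x - 3cos 2x - 8sin 2x
D (E_pi D) f = -(1/2)cos x - 16cos 2x + 6sin 2x
D D (E_pi D) f = (1/2)sin x + 12cos 2x + 32sin 2x
E_alpha D D (E_pi D) f = (15/34)cos x + (4/17)sin x + (5748/289)cos 2x - (8032/289)sin 2x

g(x) = (15/34)cos x + (4/17)sin x + (5748/289)cos 2x - (8032/289)sin 2x


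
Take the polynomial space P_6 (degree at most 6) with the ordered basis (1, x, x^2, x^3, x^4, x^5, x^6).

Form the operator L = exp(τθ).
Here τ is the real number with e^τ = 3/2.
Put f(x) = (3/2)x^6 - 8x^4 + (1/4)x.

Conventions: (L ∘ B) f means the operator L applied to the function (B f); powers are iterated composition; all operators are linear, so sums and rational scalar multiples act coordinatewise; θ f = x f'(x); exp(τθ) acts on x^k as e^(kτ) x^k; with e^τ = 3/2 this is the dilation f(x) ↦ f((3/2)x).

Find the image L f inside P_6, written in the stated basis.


exp(τθ) x^k = e^(kτ) x^k; with e^τ = 3/2 this sends x^k to (3/2)^k x^k
x ↦ 3/2 x
x^4 ↦ 81/16 x^4
x^6 ↦ 729/64 x^6
applying this coordinatewise to f: exp(τθ) f = (2187/128)x^6 - (81/2)x^4 + (3/8)x

the result is g(x) = (2187/128)x^6 - (81/2)x^4 + (3/8)x


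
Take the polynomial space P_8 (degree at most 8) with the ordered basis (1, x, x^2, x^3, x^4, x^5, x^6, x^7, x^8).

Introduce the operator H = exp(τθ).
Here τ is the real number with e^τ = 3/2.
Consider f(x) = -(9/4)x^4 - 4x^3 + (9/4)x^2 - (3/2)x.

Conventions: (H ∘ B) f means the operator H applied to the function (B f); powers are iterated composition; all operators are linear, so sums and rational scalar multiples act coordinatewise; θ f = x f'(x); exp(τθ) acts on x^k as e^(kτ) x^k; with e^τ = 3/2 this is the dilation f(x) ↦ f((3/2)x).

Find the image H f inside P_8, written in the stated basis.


exp(τθ) x^k = e^(kτ) x^k; with e^τ = 3/2 this sends x^k to (3/2)^k x^k
x ↦ 3/2 x
x^2 ↦ 9/4 x^2
x^3 ↦ 27/8 x^3
x^4 ↦ 81/16 x^4
applying this coordinatewise to f: exp(τθ) f = -(729/64)x^4 - (27/2)x^3 + (81/16)x^2 - (9/4)x

the image equals g(x) = -(729/64)x^4 - (27/2)x^3 + (81/16)x^2 - (9/4)x


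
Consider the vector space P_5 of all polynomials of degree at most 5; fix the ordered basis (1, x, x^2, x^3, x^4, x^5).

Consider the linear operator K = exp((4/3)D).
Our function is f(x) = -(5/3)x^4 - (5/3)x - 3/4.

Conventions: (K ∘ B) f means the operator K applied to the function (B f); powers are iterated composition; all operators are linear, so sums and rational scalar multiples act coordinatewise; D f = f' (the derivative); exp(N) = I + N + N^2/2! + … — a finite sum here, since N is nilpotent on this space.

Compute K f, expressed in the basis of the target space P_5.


the result is g(x) = -(5/3)x^4 - (80/9)x^3 - (160/9)x^2 - (1415/81)x - 8009/972

order-1 term: -(80/9)x^3 - 20/9
order-2 term: -(160/9)x^2
order-3 term: -(1280/81)x
order-4 term: -1280/243
the series for exp((4/3)D) f terminates at order 4
exp((4/3)D) f = -(5/3)x^4 - (80/9)x^3 - (160/9)x^2 - (1415/81)x - 8009/972


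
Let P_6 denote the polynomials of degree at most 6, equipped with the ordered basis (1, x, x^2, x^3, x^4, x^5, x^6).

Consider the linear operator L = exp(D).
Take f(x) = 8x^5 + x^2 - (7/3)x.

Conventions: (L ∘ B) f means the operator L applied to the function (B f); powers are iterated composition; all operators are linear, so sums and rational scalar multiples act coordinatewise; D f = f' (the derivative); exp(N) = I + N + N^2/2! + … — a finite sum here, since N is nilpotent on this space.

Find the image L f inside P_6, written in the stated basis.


g(x) = 8x^5 + 40x^4 + 80x^3 + 81x^2 + (119/3)x + 20/3

order-1 term: 40x^4 + 2x - 7/3
order-2 term: 80x^3 + 1
order-3 term: 80x^2
order-4 term: 40x
order-5 term: 8
the series for exp(D) f terminates at order 5
exp(D) f = 8x^5 + 40x^4 + 80x^3 + 81x^2 + (119/3)x + 20/3


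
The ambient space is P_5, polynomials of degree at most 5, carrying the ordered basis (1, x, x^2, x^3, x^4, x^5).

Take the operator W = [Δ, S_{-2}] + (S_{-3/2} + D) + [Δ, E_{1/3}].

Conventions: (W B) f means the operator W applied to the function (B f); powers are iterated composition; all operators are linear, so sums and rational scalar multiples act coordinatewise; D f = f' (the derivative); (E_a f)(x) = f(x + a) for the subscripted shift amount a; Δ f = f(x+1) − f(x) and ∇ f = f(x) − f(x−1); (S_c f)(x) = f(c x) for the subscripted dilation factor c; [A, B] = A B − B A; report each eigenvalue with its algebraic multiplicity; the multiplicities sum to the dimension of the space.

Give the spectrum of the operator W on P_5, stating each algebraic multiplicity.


λ = -243/32 (multiplicity 1), λ = -27/8 (multiplicity 1), λ = -3/2 (multiplicity 1), λ = 1 (multiplicity 1), λ = 9/4 (multiplicity 1), λ = 81/16 (multiplicity 1)

image of 1: 1
image of x: -(3/2)x - 2
image of x^2: (9/4)x^2 + 14x + 3
image of x^3: -(27/8)x^3 - 33x^2 - 18x - 9
image of x^4: (81/16)x^4 + 100x^3 + 72x^2 + 72x + 15
image of x^5: -(243/32)x^5 - 235x^4 - 240x^3 - 360x^2 - 150x - 33
the matrix is upper triangular; its diagonal is (1, -3/2, 9/4, -27/8, 81/16, -243/32)
for a triangular matrix the eigenvalues are the diagonal entries, with algebraic multiplicity their repetition count


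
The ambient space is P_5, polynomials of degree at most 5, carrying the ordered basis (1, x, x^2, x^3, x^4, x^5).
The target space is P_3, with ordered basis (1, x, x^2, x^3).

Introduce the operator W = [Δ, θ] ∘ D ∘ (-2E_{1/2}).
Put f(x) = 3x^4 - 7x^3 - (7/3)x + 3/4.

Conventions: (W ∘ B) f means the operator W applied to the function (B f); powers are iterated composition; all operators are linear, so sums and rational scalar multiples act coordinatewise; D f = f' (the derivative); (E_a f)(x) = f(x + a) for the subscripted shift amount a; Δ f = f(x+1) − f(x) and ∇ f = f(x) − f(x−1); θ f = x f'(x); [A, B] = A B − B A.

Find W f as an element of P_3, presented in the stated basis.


g(x) = -72x^2 - 132x - 36

E_{1/2} f = 3x^4 - x^3 - 6x^2 - (73/12)x - 53/48
(-2E_{1/2}) f = -6x^4 + 2x^3 + 12x^2 + (73/6)x + 53/24
D (-2E_{1/2}) f = -24x^3 + 6x^2 + 24x + 73/6
θ D (-2E_{1/2}) f = -72x^3 + 12x^2 + 24x
Δ θ D (-2E_{1/2}) f = -216x^2 - 192x - 36
Δ D (-2E_{1/2}) f = -72x^2 - 60x + 6
θ Δ D (-2E_{1/2}) f = -144x^2 - 60x
[Δ, θ] D (-2E_{1/2}) f = -72x^2 - 132x - 36


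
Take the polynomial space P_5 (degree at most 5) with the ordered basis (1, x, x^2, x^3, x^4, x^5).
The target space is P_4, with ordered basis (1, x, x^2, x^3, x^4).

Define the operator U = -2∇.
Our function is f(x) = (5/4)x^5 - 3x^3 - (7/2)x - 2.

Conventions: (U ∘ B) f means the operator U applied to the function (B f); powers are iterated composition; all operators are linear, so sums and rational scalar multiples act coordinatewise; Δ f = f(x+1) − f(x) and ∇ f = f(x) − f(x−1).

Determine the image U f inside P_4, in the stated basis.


∇ f = (25/4)x^4 - (25/2)x^3 + (7/2)x^2 + (11/4)x - 21/4
(-2∇) f = -(25/2)x^4 + 25x^3 - 7x^2 - (11/2)x + 21/2

the image equals g(x) = -(25/2)x^4 + 25x^3 - 7x^2 - (11/2)x + 21/2


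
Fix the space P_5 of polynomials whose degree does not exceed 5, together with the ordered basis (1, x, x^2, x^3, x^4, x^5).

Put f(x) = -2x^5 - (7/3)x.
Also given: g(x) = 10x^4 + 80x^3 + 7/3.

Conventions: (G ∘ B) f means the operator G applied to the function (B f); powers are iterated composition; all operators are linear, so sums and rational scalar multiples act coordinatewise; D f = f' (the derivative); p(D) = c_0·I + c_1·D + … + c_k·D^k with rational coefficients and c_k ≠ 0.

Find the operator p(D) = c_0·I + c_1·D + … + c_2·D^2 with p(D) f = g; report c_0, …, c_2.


D^0 f = -2x^5 - (7/3)x
D^1 f = -10x^4 - 7/3
D^2 f = -40x^3
matching coefficients of g against c_0 f + c_1 Df + … from the top degree down determines the c_i
solution: c_0 = 0, c_1 = -1, c_2 = -2

p(D) = -D − 2·D^2, i.e. c_0 = 0, c_1 = -1, c_2 = -2


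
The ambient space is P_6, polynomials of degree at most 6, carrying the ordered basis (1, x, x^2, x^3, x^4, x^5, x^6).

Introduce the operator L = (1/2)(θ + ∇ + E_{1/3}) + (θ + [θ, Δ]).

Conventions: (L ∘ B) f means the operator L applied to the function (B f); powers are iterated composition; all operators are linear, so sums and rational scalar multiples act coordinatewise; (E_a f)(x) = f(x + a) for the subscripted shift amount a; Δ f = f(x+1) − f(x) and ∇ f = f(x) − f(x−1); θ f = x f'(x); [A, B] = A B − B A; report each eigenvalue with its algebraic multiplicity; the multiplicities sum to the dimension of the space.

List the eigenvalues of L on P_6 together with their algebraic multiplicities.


λ = 1/2 (multiplicity 1), λ = 2 (multiplicity 1), λ = 7/2 (multiplicity 1), λ = 5 (multiplicity 1), λ = 13/2 (multiplicity 1), λ = 8 (multiplicity 1), λ = 19/2 (multiplicity 1)

image of 1: 1/2
image of x: 2x - 1/3
image of x^2: (7/2)x^2 - (2/3)x - 22/9
image of x^3: 5x^3 - x^2 - (22/3)x - 67/27
image of x^4: (13/2)x^4 - (4/3)x^3 - (44/3)x^2 - (268/27)x - 364/81
image of x^5: 8x^5 - (5/3)x^4 - (220/9)x^3 - (670/27)x^2 - (1820/81)x - 1093/243
image of x^6: (19/2)x^6 - 2x^5 - (110/3)x^4 - (1340/27)x^3 - (1820/27)x^2 - (2186/81)x - 4738/729
the matrix is upper triangular; its diagonal is (1/2, 2, 7/2, 5, 13/2, 8, 19/2)
for a triangular matrix the eigenvalues are the diagonal entries, with algebraic multiplicity their repetition count


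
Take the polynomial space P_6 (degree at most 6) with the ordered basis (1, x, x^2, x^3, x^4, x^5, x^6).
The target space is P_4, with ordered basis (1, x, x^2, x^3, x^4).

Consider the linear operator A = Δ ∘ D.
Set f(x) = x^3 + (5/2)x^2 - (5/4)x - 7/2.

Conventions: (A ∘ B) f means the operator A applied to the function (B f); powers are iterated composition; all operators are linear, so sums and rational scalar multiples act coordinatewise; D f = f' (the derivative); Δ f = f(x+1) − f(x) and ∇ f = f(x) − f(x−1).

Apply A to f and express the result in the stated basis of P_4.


D f = 3x^2 + 5x - 5/4
Δ D f = 6x + 8

g(x) = 6x + 8


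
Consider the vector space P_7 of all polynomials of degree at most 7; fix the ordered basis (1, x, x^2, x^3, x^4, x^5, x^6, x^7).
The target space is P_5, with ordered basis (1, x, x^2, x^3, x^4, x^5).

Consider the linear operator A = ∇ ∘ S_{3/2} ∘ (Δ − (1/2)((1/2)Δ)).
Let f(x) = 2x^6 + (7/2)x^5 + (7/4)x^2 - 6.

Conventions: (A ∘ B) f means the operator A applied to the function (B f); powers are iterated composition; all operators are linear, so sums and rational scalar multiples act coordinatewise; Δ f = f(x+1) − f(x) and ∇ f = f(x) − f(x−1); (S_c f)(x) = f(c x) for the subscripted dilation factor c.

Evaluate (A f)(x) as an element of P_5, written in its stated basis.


Δ f = 12x^5 + (95/2)x^4 + 75x^3 + 65x^2 + 33x + 29/4
Δ f = 12x^5 + (95/2)x^4 + 75x^3 + 65x^2 + 33x + 29/4
((1/2)Δ) f = 6x^5 + (95/4)x^4 + (75/2)x^3 + (65/2)x^2 + (33/2)x + 29/8
(-(1/2)((1/2)Δ)) f = -3x^5 - (95/8)x^4 - (75/4)x^3 - (65/4)x^2 - (33/4)x - 29/16
(Δ − (1/2)((1/2)Δ)) f = 9x^5 + (285/8)x^4 + (225/4)x^3 + (195/4)x^2 + (99/4)x + 87/16
S_{3/2} (Δ − (1/2)((1/2)Δ)) f = (2187/32)x^5 + (23085/128)x^4 + (6075/32)x^3 + (1755/16)x^2 + (297/8)x + 87/16
∇ S_{3/2} (Δ − (1/2)((1/2)Δ)) f = (10935/32)x^4 + (1215/32)x^3 + (10935/64)x^2 + (945/32)x + 675/128

the result is g(x) = (10935/32)x^4 + (1215/32)x^3 + (10935/64)x^2 + (945/32)x + 675/128


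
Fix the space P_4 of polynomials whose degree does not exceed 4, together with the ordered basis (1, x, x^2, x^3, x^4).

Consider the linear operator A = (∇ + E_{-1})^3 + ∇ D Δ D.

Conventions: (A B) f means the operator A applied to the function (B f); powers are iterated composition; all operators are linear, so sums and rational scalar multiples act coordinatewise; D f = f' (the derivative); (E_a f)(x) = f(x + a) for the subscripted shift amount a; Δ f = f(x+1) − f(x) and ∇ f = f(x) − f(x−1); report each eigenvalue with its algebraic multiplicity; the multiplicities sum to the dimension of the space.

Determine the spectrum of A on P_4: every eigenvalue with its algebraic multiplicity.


image of 1: 1
image of x: x
image of x^2: x^2
image of x^3: x^3
image of x^4: x^4 + 24
the matrix is upper triangular; its diagonal is (1, 1, 1, 1, 1)
for a triangular matrix the eigenvalues are the diagonal entries, with algebraic multiplicity their repetition count

λ = 1 (multiplicity 5)


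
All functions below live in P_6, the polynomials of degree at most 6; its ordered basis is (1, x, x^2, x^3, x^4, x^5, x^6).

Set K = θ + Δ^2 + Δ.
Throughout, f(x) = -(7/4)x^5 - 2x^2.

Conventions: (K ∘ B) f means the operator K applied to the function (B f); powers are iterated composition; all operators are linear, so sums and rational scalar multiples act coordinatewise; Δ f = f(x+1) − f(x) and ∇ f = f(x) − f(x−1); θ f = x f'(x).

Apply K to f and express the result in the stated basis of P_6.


θ f = -(35/4)x^5 - 4x^2
Δ f = -(35/4)x^4 - (35/2)x^3 - (35/2)x^2 - (51/4)x - 15/4
Δ Δ f = -35x^3 - 105x^2 - (245/2)x - 113/2
Δ f = -(35/4)x^4 - (35/2)x^3 - (35/2)x^2 - (51/4)x - 15/4
(θ + Δ^2 + Δ) f = -(35/4)x^5 - (35/4)x^4 - (105/2)x^3 - (253/2)x^2 - (541/4)x - 241/4

the image equals g(x) = -(35/4)x^5 - (35/4)x^4 - (105/2)x^3 - (253/2)x^2 - (541/4)x - 241/4


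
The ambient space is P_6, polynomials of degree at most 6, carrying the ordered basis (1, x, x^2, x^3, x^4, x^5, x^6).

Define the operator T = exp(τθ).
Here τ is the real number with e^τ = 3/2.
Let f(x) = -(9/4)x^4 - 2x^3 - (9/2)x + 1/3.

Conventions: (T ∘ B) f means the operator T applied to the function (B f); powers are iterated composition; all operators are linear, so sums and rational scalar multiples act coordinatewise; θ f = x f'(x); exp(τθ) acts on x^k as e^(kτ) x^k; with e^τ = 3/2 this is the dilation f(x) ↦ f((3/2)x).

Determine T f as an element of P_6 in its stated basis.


the result is g(x) = -(729/64)x^4 - (27/4)x^3 - (27/4)x + 1/3

exp(τθ) x^k = e^(kτ) x^k; with e^τ = 3/2 this sends x^k to (3/2)^k x^k
x ↦ 3/2 x
x^3 ↦ 27/8 x^3
x^4 ↦ 81/16 x^4
applying this coordinatewise to f: exp(τθ) f = -(729/64)x^4 - (27/4)x^3 - (27/4)x + 1/3
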